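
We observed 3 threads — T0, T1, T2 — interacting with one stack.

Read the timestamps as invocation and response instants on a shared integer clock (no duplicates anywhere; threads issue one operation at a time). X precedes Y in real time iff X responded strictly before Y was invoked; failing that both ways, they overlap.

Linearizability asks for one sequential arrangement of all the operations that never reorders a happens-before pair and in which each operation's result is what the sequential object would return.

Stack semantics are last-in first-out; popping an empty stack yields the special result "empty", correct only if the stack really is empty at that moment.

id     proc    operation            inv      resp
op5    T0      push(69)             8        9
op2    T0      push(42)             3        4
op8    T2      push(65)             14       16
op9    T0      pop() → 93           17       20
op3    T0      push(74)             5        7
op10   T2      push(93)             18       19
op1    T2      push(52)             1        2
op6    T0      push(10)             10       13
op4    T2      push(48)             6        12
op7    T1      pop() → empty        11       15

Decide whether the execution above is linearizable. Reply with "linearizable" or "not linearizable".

not linearizable

prefix check: 1..14 passes, 1..15 fails once op7's time-15 response joins
every one of the 10 real-time-consistent orders over 7 completed stack ops fails the sequential spec
completion choices over the 1 pending operation (op8) were checked; none helps
sample order op1, op2, op3, op4, op5, op6, op7 (pending dropped) stalls at step 7 — op7 pop() → empty has no legal effect
sample order op1, op2, op3, op4, op5, op7, op6 (pending dropped) stalls at step 6 — op7 pop() → empty has no legal effect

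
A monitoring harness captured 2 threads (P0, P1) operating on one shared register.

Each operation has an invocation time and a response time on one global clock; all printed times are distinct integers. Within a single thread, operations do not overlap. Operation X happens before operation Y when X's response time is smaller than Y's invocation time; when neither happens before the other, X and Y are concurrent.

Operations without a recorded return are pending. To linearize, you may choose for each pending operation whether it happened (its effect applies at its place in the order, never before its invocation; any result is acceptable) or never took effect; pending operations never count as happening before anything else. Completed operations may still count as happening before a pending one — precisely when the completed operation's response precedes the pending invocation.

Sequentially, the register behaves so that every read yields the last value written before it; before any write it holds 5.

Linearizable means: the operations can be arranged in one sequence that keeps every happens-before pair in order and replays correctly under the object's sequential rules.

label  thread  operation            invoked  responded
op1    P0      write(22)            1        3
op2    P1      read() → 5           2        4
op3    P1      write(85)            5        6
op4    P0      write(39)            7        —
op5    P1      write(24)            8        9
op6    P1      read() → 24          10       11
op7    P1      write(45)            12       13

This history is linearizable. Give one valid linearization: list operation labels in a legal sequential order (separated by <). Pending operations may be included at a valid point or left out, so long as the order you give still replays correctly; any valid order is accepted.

1. op2 read() → 5, leaving value 5
2. op1 write(22), leaving value 22
3. op3 write(85), leaving value 85
4. op4 write(39) (pending, included), leaving value 39
5. op5 write(24), leaving value 24
6. op6 read() → 24, leaving value 24
7. op7 write(45), leaving value 45

op2 < op1 < op3 < op4 < op5 < op6 < op7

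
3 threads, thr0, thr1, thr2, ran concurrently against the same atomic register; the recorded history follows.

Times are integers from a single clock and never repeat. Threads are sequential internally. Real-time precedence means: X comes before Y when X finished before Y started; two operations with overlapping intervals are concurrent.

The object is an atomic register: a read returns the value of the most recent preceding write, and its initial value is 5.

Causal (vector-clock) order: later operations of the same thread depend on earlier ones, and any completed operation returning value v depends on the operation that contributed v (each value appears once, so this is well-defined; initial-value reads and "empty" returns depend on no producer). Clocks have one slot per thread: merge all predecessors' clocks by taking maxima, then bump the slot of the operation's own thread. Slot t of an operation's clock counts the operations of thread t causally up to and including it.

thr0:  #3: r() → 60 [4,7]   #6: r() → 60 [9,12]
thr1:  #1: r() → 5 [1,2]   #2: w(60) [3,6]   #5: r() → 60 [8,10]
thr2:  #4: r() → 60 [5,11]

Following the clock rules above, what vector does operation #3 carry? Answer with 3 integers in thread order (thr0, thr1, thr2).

(1, 2, 0)

#1 (invocation 1): nothing precedes it; thr1's component alone gives (0, 1, 0)
merge at #2 (invoked 3): VC(#1)=(0, 1, 0), own-thread bump on thr1 → (0, 2, 0)
merge at #4 (invoked 5): VC(#2)=(0, 2, 0), own-thread bump on thr2 → (0, 2, 1)
merge at #5 (invoked 8): VC(#2)=(0, 2, 0), own-thread bump on thr1 → (0, 3, 0)
merge at #3 (invoked 4): VC(#2)=(0, 2, 0), own-thread bump on thr0 → (1, 2, 0)
merge at #6 (invoked 9): VC(#2)=(0, 2, 0), VC(#3)=(1, 2, 0), own-thread bump on thr0 → (2, 2, 0)
target: VC(#3) = (1, 2, 0)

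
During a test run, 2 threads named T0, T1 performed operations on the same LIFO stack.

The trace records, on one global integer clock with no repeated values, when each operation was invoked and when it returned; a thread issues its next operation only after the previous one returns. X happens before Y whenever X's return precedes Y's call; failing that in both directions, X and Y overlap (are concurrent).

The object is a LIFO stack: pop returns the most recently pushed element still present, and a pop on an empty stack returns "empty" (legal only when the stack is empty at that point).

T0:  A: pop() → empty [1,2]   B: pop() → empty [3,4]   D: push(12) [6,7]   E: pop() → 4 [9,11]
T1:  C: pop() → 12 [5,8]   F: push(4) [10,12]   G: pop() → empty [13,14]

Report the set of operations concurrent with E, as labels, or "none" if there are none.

concurrent with E ([9,11]): every op whose interval crosses 9..11
A [1,2]: before
B [3,4]: before
C [5,8]: before
D [6,7]: before
F [10,12]: concurrent
G [13,14]: after

F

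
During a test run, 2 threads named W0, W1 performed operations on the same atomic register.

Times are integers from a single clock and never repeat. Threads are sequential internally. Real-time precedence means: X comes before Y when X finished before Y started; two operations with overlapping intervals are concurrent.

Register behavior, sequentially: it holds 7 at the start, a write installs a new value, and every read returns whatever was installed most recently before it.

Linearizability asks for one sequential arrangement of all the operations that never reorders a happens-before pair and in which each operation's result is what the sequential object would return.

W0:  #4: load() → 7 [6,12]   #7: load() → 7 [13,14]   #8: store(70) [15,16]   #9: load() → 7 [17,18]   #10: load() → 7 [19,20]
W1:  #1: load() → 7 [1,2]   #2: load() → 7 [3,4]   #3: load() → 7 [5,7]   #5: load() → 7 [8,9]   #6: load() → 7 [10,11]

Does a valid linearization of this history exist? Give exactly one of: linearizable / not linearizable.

the violation lands at event 18, #9's response at time 18: events 1..17 linearize, events 1..18 do not
all 4 real-time-respecting orders fail — 9 completed atomic register operations, no legal replay
one such order, #1, #2, #3, #4, #5, #6, #7, #8, #9, breaks at step 9 where #9 load() → 7 is illegal
one such order, #1, #2, #3, #5, #4, #6, #7, #8, #9, breaks at step 9 where #9 load() → 7 is illegal

not linearizable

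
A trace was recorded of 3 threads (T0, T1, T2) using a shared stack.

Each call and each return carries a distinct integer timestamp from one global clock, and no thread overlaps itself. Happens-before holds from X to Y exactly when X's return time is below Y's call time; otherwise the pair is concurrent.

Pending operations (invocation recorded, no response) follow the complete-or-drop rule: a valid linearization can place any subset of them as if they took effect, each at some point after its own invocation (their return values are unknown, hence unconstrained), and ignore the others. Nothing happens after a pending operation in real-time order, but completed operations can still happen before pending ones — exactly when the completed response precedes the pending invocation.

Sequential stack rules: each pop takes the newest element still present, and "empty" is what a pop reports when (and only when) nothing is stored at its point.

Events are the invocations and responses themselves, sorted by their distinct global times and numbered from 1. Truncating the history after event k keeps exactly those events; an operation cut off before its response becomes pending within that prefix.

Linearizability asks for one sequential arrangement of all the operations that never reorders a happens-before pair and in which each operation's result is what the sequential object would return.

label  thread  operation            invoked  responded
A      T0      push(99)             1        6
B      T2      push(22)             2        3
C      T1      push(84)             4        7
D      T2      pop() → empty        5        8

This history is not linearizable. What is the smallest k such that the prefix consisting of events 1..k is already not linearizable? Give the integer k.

8

events 1..7 are still linearizable — one witness is A, B, C:
1. A push(99), leaving stack <99>
2. B push(22), leaving stack <99,22>
3. C push(84), leaving stack <99,22,84>
with event 8 included (D responding at time 8), all real-time-consistent orders fail
one such order, A, B, C, D, breaks at step 4 where D pop() → empty is illegal
one such order, A, B, D, C, breaks at step 3 where D pop() → empty is illegal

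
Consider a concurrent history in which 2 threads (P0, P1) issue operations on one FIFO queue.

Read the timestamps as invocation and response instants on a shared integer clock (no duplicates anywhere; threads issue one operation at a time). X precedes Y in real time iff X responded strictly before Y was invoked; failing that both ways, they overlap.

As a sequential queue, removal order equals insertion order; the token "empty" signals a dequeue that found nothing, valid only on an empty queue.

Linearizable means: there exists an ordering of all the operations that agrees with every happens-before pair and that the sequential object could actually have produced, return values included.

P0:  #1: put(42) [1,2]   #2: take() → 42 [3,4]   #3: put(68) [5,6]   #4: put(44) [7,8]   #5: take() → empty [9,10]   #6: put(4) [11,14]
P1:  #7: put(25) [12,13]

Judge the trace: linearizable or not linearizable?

events 1..9 are fine; event 10 — the response of #5 at time 10 — makes the prefix non-linearizable
the sole real-time-consistent order of 5 completed operations fails the FIFO queue replay
sample order #1, #2, #3, #4, #5 stalls at step 5 — #5 take() → empty has no legal effect

not linearizable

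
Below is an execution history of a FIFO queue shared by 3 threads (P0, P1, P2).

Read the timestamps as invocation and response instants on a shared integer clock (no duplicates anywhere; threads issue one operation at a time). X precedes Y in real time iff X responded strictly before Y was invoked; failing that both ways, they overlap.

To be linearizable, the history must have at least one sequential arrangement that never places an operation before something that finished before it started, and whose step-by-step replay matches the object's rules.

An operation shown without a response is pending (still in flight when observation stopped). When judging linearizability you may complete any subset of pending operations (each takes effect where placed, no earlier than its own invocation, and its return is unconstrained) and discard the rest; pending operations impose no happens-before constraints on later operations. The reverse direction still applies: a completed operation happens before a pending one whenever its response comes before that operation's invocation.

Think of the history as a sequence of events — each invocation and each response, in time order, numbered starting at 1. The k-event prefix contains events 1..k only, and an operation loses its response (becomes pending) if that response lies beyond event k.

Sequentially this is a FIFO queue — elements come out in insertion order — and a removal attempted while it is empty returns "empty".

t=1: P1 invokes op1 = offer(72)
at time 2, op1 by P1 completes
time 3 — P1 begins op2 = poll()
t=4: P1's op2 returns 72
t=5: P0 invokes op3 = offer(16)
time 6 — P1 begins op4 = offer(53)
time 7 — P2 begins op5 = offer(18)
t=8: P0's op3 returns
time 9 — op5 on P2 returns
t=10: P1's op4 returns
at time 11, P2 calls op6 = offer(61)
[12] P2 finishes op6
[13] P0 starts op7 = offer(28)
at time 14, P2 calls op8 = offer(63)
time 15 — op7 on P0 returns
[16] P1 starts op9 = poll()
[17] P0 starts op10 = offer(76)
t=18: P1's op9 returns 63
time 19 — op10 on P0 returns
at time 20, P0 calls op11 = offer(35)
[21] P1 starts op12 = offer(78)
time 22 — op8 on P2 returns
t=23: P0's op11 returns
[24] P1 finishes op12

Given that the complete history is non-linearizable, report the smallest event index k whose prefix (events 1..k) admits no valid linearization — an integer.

events 1..17 are still linearizable — one witness is op1, op2, op3, op4, op5, op6, op7:
after step 1 (op1 offer(72)): queue <72>
after step 2 (op2 poll() → 72): queue <>
after step 3 (op3 offer(16)): queue <16>
after step 4 (op4 offer(53)): queue <16,53>
after step 5 (op5 offer(18)): queue <16,53,18>
after step 6 (op6 offer(61)): queue <16,53,18,61>
after step 7 (op7 offer(28)): queue <16,53,18,61,28>
event 18 — op9's response, time 18 — after it, nothing linearizes
no completion choice of the 2 pending operations (op8, op10) rescues it — every subset was tried
one such order, op1, op2, op3, op4, op5, op6, op7, op9 (pending dropped), breaks at step 8 where op9 poll() → 63 is illegal
one such order, op1, op2, op3, op5, op4, op6, op7, op9 (pending dropped), breaks at step 8 where op9 poll() → 63 is illegal

18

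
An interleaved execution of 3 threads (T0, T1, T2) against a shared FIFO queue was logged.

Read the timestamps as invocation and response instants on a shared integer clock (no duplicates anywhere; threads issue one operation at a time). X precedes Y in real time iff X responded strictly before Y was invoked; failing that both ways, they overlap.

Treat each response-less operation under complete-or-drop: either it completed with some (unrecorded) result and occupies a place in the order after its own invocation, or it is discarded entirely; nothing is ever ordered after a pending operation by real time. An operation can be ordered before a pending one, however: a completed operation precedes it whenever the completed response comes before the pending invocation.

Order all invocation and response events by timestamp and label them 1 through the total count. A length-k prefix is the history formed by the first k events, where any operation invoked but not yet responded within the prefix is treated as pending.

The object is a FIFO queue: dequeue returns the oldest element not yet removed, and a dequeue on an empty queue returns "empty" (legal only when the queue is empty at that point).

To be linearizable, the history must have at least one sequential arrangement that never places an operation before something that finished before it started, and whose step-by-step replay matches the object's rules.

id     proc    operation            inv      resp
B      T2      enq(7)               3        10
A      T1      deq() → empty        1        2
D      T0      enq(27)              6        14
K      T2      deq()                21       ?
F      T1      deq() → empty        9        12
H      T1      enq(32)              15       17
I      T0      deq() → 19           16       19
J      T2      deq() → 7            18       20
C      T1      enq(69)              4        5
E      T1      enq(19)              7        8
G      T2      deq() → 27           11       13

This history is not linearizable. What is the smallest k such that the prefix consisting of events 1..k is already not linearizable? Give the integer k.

12

a valid linearization of events 1..11 exists, for instance A, B, C, D, E:
1. A deq() → empty, leaving queue <>
2. B enq(7), leaving queue <7>
3. C enq(69), leaving queue <7,69>
4. D enq(27) (pending, included), leaving queue <7,69,27>
5. E enq(19), leaving queue <7,69,27,19>
event 12 — F's response, time 12 — after it, nothing linearizes
include/drop combinations of the 2 pending operations (D, G) were all tried; none helps
one such order, A, B, C, E, F (pending dropped), breaks at step 5 where F deq() → empty is illegal
one such order, A, C, B, E, F (pending dropped), breaks at step 5 where F deq() → empty is illegal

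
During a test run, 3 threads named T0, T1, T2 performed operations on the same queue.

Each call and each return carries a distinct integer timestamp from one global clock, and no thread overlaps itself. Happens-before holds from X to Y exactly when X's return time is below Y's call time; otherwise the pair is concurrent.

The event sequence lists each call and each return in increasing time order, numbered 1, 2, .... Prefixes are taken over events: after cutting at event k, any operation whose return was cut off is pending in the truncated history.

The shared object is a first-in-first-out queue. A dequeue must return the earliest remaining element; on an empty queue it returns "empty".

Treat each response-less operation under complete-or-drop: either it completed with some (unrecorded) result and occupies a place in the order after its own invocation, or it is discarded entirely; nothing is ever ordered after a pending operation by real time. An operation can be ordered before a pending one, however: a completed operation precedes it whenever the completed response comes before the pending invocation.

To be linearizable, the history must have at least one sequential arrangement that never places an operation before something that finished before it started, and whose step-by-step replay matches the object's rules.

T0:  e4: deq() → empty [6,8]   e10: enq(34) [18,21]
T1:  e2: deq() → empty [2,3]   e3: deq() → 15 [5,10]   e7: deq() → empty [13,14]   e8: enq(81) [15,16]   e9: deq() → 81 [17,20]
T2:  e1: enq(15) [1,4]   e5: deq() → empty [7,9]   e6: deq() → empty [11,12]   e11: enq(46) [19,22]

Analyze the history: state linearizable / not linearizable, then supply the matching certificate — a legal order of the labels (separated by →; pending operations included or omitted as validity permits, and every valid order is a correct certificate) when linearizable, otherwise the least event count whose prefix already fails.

after step 1 (e2 deq() → empty): queue <>
after step 2 (e1 enq(15)): queue <15>
after step 3 (e3 deq() → 15): queue <>
after step 4 (e4 deq() → empty): queue <>
after step 5 (e5 deq() → empty): queue <>
after step 6 (e6 deq() → empty): queue <>
after step 7 (e7 deq() → empty): queue <>
after step 8 (e8 enq(81)): queue <81>
after step 9 (e9 deq() → 81): queue <>
after step 10 (e10 enq(34)): queue <34>
after step 11 (e11 enq(46)): queue <34,46>

linearizable — witness: e2 → e1 → e3 → e4 → e5 → e6 → e7 → e8 → e9 → e10 → e11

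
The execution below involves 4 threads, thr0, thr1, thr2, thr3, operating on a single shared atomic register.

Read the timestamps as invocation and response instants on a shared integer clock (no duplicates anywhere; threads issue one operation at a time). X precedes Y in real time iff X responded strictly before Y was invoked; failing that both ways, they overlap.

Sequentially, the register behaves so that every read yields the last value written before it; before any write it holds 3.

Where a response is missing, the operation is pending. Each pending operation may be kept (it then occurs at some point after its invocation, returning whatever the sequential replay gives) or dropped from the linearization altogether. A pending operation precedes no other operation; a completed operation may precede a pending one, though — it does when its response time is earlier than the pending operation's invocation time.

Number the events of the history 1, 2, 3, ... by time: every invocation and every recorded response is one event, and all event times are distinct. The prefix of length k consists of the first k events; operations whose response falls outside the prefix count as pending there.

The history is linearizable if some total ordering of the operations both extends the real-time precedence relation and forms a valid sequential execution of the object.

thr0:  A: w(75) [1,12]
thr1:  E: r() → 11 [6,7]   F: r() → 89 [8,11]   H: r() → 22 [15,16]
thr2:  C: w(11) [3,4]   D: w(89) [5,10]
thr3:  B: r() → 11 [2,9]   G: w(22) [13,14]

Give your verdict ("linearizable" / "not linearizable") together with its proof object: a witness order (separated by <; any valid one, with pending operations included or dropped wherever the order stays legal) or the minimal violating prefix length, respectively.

linearizable — witness: A < C < B < E < D < F < G < H

after step 1 (A w(75)): value 75
after step 2 (C w(11)): value 11
after step 3 (B r() → 11): value 11
after step 4 (E r() → 11): value 11
after step 5 (D w(89)): value 89
after step 6 (F r() → 89): value 89
after step 7 (G w(22)): value 22
after step 8 (H r() → 22): value 22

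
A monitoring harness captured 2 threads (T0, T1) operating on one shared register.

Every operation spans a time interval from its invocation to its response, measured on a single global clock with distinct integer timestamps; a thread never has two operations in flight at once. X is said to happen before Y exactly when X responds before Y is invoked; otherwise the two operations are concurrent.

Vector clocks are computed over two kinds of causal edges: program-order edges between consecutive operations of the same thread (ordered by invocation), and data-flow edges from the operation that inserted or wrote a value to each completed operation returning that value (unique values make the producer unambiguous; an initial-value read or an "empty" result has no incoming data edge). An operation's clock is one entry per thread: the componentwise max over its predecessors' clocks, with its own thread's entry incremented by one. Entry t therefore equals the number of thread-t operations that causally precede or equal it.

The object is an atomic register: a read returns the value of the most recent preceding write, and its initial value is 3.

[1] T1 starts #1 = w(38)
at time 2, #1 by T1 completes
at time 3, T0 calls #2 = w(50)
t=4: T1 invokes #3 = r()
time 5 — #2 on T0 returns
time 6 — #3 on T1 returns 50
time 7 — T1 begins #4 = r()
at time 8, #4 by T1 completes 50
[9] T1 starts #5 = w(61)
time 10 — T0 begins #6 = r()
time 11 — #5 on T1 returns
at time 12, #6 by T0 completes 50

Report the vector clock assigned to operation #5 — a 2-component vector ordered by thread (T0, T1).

(1, 4)

root op #1, invoked 1: fresh clock plus T1's own tick → (0, 1)
root op #2, invoked 3: fresh clock plus T0's own tick → (1, 0)
merge at #6 (invoked 10): VC(#2)=(1, 0), own-thread bump on T0 → (2, 0)
merge at #3 (invoked 4): VC(#1)=(0, 1), VC(#2)=(1, 0), own-thread bump on T1 → (1, 2)
merge at #4 (invoked 7): VC(#2)=(1, 0), VC(#3)=(1, 2), own-thread bump on T1 → (1, 3)
merge at #5 (invoked 9): VC(#4)=(1, 3), own-thread bump on T1 → (1, 4)
target: VC(#5) = (1, 4)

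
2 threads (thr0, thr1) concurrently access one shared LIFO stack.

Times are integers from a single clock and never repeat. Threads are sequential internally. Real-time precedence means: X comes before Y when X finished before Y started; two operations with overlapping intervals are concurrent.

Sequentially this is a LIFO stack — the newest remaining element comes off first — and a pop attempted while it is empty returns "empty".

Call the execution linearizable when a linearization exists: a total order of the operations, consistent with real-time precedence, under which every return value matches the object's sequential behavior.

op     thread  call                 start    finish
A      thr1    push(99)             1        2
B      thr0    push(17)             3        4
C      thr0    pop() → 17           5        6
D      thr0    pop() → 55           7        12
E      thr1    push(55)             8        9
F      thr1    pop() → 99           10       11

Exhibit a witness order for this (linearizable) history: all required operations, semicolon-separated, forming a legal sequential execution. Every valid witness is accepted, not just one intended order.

step 1: A push(99) — stack <99>
step 2: B push(17) — stack <99,17>
step 3: C pop() → 17 — stack <99>
step 4: E push(55) — stack <99,55>
step 5: D pop() → 55 — stack <99>
step 6: F pop() → 99 — stack <>

A; B; C; E; D; F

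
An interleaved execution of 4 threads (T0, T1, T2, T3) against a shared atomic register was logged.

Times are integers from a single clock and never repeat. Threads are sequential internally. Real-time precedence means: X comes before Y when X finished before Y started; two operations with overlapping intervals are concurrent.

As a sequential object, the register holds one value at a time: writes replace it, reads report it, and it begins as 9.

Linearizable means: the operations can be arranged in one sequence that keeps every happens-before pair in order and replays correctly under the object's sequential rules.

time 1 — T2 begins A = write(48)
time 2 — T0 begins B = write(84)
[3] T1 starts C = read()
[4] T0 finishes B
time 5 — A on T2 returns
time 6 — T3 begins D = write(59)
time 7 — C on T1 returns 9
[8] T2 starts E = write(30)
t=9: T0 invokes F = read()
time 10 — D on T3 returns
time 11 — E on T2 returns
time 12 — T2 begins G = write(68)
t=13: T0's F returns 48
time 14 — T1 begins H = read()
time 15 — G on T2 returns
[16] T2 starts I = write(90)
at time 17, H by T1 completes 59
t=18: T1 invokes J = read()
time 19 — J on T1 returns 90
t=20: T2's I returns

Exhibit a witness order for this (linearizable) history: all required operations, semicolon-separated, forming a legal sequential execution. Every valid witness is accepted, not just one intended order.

C; B; A; F; E; D; H; G; I; J

step 1: C read() → 9 — value 9
step 2: B write(84) — value 84
step 3: A write(48) — value 48
step 4: F read() → 48 — value 48
step 5: E write(30) — value 30
step 6: D write(59) — value 59
step 7: H read() → 59 — value 59
step 8: G write(68) — value 68
step 9: I write(90) — value 90
step 10: J read() → 90 — value 90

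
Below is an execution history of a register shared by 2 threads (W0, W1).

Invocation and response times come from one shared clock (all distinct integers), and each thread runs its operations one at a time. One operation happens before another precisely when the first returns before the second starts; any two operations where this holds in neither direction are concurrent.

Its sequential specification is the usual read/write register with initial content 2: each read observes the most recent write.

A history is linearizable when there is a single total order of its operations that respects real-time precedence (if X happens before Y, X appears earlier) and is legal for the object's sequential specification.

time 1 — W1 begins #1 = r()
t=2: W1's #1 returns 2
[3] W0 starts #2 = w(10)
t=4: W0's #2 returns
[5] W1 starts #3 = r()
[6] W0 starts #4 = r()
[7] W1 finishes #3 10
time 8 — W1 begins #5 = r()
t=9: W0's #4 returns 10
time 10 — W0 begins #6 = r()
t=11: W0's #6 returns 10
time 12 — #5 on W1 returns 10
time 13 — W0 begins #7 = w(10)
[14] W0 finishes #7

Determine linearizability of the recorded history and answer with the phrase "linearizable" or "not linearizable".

a witness: #1, #2, #3, #4, #5, #6, #7
step 1: #1 r() → 2 — value 2
step 2: #2 w(10) — value 10
step 3: #3 r() → 10 — value 10
step 4: #4 r() → 10 — value 10
step 5: #5 r() → 10 — value 10
step 6: #6 r() → 10 — value 10
step 7: #7 w(10) — value 10

linearizable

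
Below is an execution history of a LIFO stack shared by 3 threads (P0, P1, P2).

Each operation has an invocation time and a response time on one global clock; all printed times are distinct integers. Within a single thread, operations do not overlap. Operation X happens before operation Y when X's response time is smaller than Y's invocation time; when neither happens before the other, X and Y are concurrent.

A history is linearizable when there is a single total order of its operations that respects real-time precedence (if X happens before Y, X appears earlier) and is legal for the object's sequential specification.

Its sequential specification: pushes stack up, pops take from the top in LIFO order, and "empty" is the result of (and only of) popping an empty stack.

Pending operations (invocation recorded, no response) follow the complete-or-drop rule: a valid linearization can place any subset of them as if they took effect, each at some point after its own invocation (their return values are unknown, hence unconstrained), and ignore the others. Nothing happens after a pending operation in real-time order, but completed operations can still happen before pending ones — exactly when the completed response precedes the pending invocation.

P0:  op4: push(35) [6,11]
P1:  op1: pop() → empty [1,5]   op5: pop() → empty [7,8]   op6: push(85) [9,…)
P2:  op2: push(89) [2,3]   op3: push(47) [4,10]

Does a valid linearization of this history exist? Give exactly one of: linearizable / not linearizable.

events 1..7 are fine; event 8 — the response of op5 at time 8 — makes the prefix non-linearizable
all 2 real-time-respecting orders fail — 3 completed LIFO stack operations, no legal replay
include/drop combinations of the 2 pending operations (op3, op4) were all tried; none helps
one such order, op1, op2, op5 (pending dropped), breaks at step 3 where op5 pop() → empty is illegal
one such order, op2, op1, op5 (pending dropped), breaks at step 2 where op1 pop() → empty is illegal

not linearizable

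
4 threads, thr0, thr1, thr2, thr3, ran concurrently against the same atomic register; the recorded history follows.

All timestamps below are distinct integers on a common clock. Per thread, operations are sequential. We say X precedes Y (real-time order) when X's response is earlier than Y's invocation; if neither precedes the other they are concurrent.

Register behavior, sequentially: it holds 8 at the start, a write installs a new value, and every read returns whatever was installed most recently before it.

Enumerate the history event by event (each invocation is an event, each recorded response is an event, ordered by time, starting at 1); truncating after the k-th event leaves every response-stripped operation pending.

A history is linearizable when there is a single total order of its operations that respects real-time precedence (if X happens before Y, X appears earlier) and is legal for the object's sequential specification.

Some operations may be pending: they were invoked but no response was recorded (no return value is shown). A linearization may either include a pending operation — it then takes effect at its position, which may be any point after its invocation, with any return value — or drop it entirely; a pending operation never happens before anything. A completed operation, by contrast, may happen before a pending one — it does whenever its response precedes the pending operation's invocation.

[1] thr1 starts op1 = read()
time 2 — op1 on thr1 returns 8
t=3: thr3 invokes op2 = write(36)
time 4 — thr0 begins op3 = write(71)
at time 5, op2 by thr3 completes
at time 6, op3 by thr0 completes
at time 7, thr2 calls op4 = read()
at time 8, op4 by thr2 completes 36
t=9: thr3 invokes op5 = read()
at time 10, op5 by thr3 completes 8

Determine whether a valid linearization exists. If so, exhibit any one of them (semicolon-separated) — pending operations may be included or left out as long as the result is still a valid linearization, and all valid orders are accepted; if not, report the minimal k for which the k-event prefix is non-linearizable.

prefix check: 1..9 passes, 1..10 fails once op5's time-10 response joins
the 5 completed operations admit 2 real-time orders; each fails the atomic register replay
take op1, op2, op3, op4, op5: step 4 already fails, because op4 read() → 36 cannot occur there
take op1, op3, op2, op4, op5: step 5 already fails, because op5 read() → 8 cannot occur there

not linearizable — minimal violating prefix: 10 events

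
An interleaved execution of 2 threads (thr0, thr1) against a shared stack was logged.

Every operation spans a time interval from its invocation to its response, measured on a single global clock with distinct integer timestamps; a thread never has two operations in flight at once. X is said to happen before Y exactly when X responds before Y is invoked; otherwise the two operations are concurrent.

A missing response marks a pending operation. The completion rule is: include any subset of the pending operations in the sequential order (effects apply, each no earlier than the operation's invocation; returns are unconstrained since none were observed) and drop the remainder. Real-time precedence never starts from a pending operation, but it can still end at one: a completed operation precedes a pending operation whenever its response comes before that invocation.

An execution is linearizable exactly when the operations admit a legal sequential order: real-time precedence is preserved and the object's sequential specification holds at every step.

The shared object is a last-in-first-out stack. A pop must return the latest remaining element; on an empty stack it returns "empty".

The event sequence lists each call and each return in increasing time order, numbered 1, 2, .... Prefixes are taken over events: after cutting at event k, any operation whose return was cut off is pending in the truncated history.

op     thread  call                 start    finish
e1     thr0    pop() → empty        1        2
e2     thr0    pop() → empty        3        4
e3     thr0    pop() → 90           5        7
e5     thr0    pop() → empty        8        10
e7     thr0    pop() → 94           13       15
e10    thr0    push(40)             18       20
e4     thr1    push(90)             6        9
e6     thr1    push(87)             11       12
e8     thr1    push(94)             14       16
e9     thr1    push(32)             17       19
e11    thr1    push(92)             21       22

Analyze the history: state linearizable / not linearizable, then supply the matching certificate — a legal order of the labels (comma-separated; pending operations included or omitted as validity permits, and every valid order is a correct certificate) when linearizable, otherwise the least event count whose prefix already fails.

1. e1 pop() → empty, leaving stack <>
2. e2 pop() → empty, leaving stack <>
3. e4 push(90), leaving stack <90>
4. e3 pop() → 90, leaving stack <>
5. e5 pop() → empty, leaving stack <>
6. e6 push(87), leaving stack <87>
7. e8 push(94), leaving stack <87,94>
8. e7 pop() → 94, leaving stack <87>
9. e9 push(32), leaving stack <87,32>
10. e10 push(40), leaving stack <87,32,40>
11. e11 push(92), leaving stack <87,32,40,92>

linearizable — witness: e1, e2, e4, e3, e5, e6, e8, e7, e9, e10, e11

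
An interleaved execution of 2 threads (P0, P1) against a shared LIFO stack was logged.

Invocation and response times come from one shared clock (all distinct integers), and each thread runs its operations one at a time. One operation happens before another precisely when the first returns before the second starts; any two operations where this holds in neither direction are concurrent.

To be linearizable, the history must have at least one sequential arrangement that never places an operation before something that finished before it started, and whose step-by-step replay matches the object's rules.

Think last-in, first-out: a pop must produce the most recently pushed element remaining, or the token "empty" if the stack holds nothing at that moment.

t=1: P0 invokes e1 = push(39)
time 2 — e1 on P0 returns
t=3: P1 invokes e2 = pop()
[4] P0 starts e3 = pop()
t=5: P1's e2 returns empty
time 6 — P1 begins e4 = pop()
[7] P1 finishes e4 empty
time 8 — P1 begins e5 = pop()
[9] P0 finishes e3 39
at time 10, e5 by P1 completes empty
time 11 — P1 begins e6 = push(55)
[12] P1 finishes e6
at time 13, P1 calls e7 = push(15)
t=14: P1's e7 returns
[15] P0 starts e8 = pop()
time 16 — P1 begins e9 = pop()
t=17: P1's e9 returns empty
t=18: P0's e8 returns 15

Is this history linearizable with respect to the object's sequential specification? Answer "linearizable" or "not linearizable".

not linearizable

prefix check: 1..16 passes, 1..17 fails once e9's time-17 response joins
checked exhaustively: 4 real-time-consistent orders of 8 completed operations, zero legal LIFO stack replays
including or dropping the 1 pending operation (e8) in any combination fails
for example e1, e2, e3, e4, e5, e6, e7, e9 (pending dropped) fails at step 2: e2 pop() → empty is not legal there
for example e1, e2, e4, e3, e5, e6, e7, e9 (pending dropped) fails at step 2: e2 pop() → empty is not legal there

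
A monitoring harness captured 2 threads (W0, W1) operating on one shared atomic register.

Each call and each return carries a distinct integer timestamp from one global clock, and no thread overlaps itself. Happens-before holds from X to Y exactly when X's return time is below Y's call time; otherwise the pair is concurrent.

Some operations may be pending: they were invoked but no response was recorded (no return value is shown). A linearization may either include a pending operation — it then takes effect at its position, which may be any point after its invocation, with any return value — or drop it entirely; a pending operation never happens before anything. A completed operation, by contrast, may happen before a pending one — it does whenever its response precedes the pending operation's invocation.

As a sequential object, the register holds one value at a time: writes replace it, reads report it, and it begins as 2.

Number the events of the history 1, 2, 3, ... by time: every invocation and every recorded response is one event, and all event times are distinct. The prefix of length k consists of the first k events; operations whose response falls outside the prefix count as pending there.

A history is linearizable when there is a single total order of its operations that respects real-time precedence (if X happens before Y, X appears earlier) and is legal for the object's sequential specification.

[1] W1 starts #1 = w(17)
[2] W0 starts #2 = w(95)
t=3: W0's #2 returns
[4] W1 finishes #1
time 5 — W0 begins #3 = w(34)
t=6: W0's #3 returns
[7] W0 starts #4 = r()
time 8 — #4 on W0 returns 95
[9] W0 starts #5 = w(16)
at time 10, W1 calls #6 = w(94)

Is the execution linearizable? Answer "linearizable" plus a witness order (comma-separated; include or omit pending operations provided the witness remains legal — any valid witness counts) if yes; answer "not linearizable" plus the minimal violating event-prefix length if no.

already the first 8 events (up to #4's response at time 8) admit no linearization; the first 7 still do
all 2 real-time-respecting orders fail — 4 completed atomic register operations, no legal replay
e.g. #1, #2, #3, #4: illegal at step 4, since #4 r() → 95 cannot apply there
e.g. #2, #1, #3, #4: illegal at step 4, since #4 r() → 95 cannot apply there

not linearizable — minimal violating prefix: 8 events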